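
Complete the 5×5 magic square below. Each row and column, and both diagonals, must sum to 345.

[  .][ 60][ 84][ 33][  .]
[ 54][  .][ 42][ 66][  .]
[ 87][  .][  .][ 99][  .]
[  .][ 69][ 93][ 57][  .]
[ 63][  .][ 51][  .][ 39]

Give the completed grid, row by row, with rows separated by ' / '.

The remaining cell in column 3 is (3,3) = 345 − 270 = 75.
Using column 4: 33 + 66 + 99 + 57 + ? → (5,4) = 345 − 255 = 90.
Using anti-diagonal: 66 + 75 + 69 + 63 + ? → (1,5) = 345 − 273 = 72.
The remaining cell in row 1 is (1,1) = 345 − 249 = 96.
Row 5 needs 345; the known cells sum to 243, so (5,2) = 102.
Column 1 needs 345; the known cells sum to 300, so (4,1) = 45.
Main diagonal: 96 + 75 + 57 + 39 + ? = 345, so (2,2) = 78.
Using row 2: 54 + 78 + 42 + 66 + ? → (2,5) = 345 − 240 = 105.
From row 4, 345 − (45 + 69 + 93 + 57) gives (4,5) = 81.
Column 2 needs 345; the known cells sum to 309, so (3,2) = 36.
Column 5: 72 + 105 + 81 + 39 + ? = 345, so (3,5) = 48.

96 60 84 33 72 / 54 78 42 66 105 / 87 36 75 99 48 / 45 69 93 57 81 / 63 102 51 90 39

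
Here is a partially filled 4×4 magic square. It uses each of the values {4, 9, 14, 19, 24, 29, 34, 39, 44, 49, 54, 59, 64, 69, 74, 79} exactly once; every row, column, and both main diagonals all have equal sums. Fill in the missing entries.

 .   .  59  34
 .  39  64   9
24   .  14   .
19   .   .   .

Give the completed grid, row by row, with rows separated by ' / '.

The 16 entries sum to 664, so each line sums to 664/4 = 166.
Row 2 needs 166; the known cells sum to 112, so (2,1) = 54.
From column 1, 166 − (54 + 24 + 19) gives (1,1) = 69.
Column 3 must total 166; the given cells sum to 137, so (4,3) = 29.
Main diagonal must total 166; the given cells sum to 122, so (4,4) = 44.
Anti-diagonal: 34 + 64 + 19 + ? = 166, so (3,2) = 49.
Row 1 needs 166; the known cells sum to 162, so (1,2) = 4.
Using row 3: 24 + 49 + 14 + ? → (3,4) = 166 − 87 = 79.
Using row 4: 19 + 29 + 44 + ? → (4,2) = 166 − 92 = 74.

69 4 59 34 / 54 39 64 9 / 24 49 14 79 / 19 74 29 44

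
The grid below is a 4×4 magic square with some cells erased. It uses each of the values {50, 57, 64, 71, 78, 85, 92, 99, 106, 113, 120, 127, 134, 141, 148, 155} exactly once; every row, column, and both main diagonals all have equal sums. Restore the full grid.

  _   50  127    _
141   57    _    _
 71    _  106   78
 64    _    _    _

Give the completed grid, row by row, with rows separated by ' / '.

The 16 entries sum to 1640, so each line sums to 1640/4 = 410.
Using row 3: 71 + 106 + 78 + ? → (3,2) = 410 − 255 = 155.
Column 1: 141 + 71 + 64 + ? = 410, so (1,1) = 134.
From column 2, 410 − (50 + 57 + 155) gives (4,2) = 148.
Main diagonal needs 410; the known cells sum to 297, so (4,4) = 113.
Row 1 must total 410; the given cells sum to 311, so (1,4) = 99.
From row 4, 410 − (64 + 148 + 113) gives (4,3) = 85.
From column 3, 410 − (127 + 106 + 85) gives (2,3) = 92.
The remaining cell in column 4 is (2,4) = 410 − 290 = 120.

134 50 127 99 / 141 57 92 120 / 71 155 106 78 / 64 148 85 113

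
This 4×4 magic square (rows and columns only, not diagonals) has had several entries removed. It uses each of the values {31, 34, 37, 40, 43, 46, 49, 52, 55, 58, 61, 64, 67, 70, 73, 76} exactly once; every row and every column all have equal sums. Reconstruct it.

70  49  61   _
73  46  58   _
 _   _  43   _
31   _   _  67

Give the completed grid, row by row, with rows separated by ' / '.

70 49 61 34 / 73 46 58 37 / 40 55 43 76 / 31 64 52 67

The 16 entries sum to 856, so each line sums to 856/4 = 214.
Row 1 needs 214; the known cells sum to 180, so (1,4) = 34.
Row 2: 73 + 46 + 58 + ? = 214, so (2,4) = 37.
Column 1 must total 214; the given cells sum to 174, so (3,1) = 40.
From column 3, 214 − (61 + 58 + 43) gives (4,3) = 52.
Column 4 needs 214; the known cells sum to 138, so (3,4) = 76.
Using row 3: 40 + 43 + 76 + ? → (3,2) = 214 − 159 = 55.
Using row 4: 31 + 52 + 67 + ? → (4,2) = 214 − 150 = 64.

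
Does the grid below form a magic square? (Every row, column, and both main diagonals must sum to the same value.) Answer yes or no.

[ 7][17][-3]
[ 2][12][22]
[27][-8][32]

No — column 2 sums to 21 but anti-diagonal sums to 36.

Row 1: 7 + 17 + (-3) = 21.
Row 2: 2 + 12 + 22 = 36.
Row 3: 27 + (-8) + 32 = 51.
Column 1: 7 + 2 + 27 = 36.
Column 2: 17 + 12 + (-8) = 21.
Column 3: -3 + 22 + 32 = 51.
Main diagonal: 7 + 12 + 32 = 51.
Anti-diagonal: -3 + 12 + 27 = 36.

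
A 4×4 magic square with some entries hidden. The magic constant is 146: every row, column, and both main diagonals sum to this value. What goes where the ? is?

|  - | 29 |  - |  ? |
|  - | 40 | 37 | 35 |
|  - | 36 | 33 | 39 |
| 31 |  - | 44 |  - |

Row 2 needs 146; the known cells sum to 112, so (2,1) = 34.
The remaining cell in row 3 is (3,1) = 146 − 108 = 38.
Column 1: 34 + 38 + 31 + ? = 146, so (1,1) = 43.
Column 2 must total 146; the given cells sum to 105, so (4,2) = 41.
Column 3: 37 + 33 + 44 + ? = 146, so (1,3) = 32.
Main diagonal: 43 + 40 + 33 + ? = 146, so (4,4) = 30.
Anti-diagonal must total 146; the given cells sum to 104, so (1,4) = 42.

42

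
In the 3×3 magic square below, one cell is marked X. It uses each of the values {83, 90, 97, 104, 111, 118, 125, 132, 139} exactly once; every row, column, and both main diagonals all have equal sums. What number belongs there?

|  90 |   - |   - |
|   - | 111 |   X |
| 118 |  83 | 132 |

The 9 entries sum to 999, so each line sums to 999/3 = 333.
Using column 1: 90 + 118 + ? → (2,1) = 333 − 208 = 125.
From column 2, 333 − (111 + 83) gives (1,2) = 139.
Using anti-diagonal: 111 + 118 + ? → (1,3) = 333 − 229 = 104.
From row 2, 333 − (125 + 111) gives (2,3) = 97.

97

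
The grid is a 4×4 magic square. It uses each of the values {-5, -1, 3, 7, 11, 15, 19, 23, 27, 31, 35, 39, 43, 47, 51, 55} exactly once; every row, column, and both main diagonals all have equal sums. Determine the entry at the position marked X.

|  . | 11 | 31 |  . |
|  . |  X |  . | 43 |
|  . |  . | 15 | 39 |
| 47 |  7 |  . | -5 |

55

The 16 entries sum to 400, so each line sums to 400/4 = 100.
Row 4: 47 + 7 + (-5) + ? = 100, so (4,3) = 51.
Using column 3: 31 + 15 + 51 + ? → (2,3) = 100 − 97 = 3.
The remaining cell in column 4 is (1,4) = 100 − 77 = 23.
Using anti-diagonal: 23 + 3 + 47 + ? → (3,2) = 100 − 73 = 27.
Row 1 must total 100; the given cells sum to 65, so (1,1) = 35.
Using row 3: 27 + 15 + 39 + ? → (3,1) = 100 − 81 = 19.
Column 1 must total 100; the given cells sum to 101, so (2,1) = -1.
Using column 2: 11 + 27 + 7 + ? → (2,2) = 100 − 45 = 55.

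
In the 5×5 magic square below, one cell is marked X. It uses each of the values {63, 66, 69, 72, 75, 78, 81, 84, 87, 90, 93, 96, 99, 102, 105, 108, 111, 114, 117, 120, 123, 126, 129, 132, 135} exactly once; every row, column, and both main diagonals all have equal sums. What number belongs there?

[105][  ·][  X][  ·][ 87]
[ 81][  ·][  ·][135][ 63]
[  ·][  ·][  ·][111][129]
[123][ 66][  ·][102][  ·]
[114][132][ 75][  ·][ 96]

126

The 25 entries sum to 2475, so each line sums to 2475/5 = 495.
Row 5 must total 495; the given cells sum to 417, so (5,4) = 78.
From column 1, 495 − (105 + 81 + 123 + 114) gives (3,1) = 72.
Column 4 needs 495; the known cells sum to 426, so (1,4) = 69.
Column 5: 87 + 63 + 129 + 96 + ? = 495, so (4,5) = 120.
The remaining cell in anti-diagonal is (3,3) = 495 − 402 = 93.
Using row 3: 72 + 93 + 111 + 129 + ? → (3,2) = 495 − 405 = 90.
Row 4: 123 + 66 + 102 + 120 + ? = 495, so (4,3) = 84.
Main diagonal: 105 + 93 + 102 + 96 + ? = 495, so (2,2) = 99.
The remaining cell in row 2 is (2,3) = 495 − 378 = 117.
From column 2, 495 − (99 + 90 + 66 + 132) gives (1,2) = 108.
The remaining cell in column 3 is (1,3) = 495 − 369 = 126.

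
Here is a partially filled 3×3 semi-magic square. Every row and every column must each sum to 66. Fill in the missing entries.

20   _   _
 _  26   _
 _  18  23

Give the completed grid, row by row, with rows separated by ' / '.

Using row 3: 18 + 23 + ? → (3,1) = 66 − 41 = 25.
Column 1 must total 66; the given cells sum to 45, so (2,1) = 21.
From column 2, 66 − (26 + 18) gives (1,2) = 22.
Row 1 must total 66; the given cells sum to 42, so (1,3) = 24.
Using row 2: 21 + 26 + ? → (2,3) = 66 − 47 = 19.

20 22 24 / 21 26 19 / 25 18 23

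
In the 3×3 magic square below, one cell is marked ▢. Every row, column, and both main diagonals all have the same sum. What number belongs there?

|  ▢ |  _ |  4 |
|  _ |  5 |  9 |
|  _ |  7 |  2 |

8

Column 3 is complete and sums to 15; that is the magic constant.
Row 2 needs 15; the known cells sum to 14, so (2,1) = 1.
From row 3, 15 − (7 + 2) gives (3,1) = 6.
From column 1, 15 − (1 + 6) gives (1,1) = 8.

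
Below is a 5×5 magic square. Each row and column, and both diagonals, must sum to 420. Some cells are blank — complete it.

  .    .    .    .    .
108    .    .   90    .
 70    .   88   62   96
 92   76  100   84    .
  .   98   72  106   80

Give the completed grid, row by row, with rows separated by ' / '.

The remaining cell in row 3 is (3,2) = 420 − 316 = 104.
From row 4, 420 − (92 + 76 + 100 + 84) gives (4,5) = 68.
From row 5, 420 − (98 + 72 + 106 + 80) gives (5,1) = 64.
Column 1 must total 420; the given cells sum to 334, so (1,1) = 86.
Using column 4: 90 + 62 + 84 + 106 + ? → (1,4) = 420 − 342 = 78.
Main diagonal: 86 + 88 + 84 + 80 + ? = 420, so (2,2) = 82.
Anti-diagonal: 90 + 88 + 76 + 64 + ? = 420, so (1,5) = 102.
From column 2, 420 − (82 + 104 + 76 + 98) gives (1,2) = 60.
From column 5, 420 − (102 + 96 + 68 + 80) gives (2,5) = 74.
From row 1, 420 − (86 + 60 + 78 + 102) gives (1,3) = 94.
Using row 2: 108 + 82 + 90 + 74 + ? → (2,3) = 420 − 354 = 66.

86 60 94 78 102 / 108 82 66 90 74 / 70 104 88 62 96 / 92 76 100 84 68 / 64 98 72 106 80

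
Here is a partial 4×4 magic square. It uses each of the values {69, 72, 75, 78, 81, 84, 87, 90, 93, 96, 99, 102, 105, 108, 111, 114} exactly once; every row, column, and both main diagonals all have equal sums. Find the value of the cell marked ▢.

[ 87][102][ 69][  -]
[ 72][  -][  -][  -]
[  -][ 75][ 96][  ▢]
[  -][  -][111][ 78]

The 16 entries sum to 1464, so each line sums to 1464/4 = 366.
The remaining cell in row 1 is (1,4) = 366 − 258 = 108.
Column 3 needs 366; the known cells sum to 276, so (2,3) = 90.
Main diagonal: 87 + 96 + 78 + ? = 366, so (2,2) = 105.
Using anti-diagonal: 108 + 90 + 75 + ? → (4,1) = 366 − 273 = 93.
Using row 2: 72 + 105 + 90 + ? → (2,4) = 366 − 267 = 99.
Row 4: 93 + 111 + 78 + ? = 366, so (4,2) = 84.
Column 1: 87 + 72 + 93 + ? = 366, so (3,1) = 114.
Using column 4: 108 + 99 + 78 + ? → (3,4) = 366 − 285 = 81.

81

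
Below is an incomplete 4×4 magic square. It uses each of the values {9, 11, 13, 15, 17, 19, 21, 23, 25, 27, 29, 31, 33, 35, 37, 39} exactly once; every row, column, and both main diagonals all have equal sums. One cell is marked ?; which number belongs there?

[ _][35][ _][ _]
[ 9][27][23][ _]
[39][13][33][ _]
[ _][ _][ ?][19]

The 16 entries sum to 384, so each line sums to 384/4 = 96.
The remaining cell in row 2 is (2,4) = 96 − 59 = 37.
The remaining cell in row 3 is (3,4) = 96 − 85 = 11.
Using column 2: 35 + 27 + 13 + ? → (4,2) = 96 − 75 = 21.
The remaining cell in column 4 is (1,4) = 96 − 67 = 29.
Using main diagonal: 27 + 33 + 19 + ? → (1,1) = 96 − 79 = 17.
From anti-diagonal, 96 − (29 + 23 + 13) gives (4,1) = 31.
Using row 1: 17 + 35 + 29 + ? → (1,3) = 96 − 81 = 15.
Using row 4: 31 + 21 + 19 + ? → (4,3) = 96 − 71 = 25.

25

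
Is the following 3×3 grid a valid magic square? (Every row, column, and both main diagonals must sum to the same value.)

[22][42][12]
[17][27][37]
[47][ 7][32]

No — row 1 sums to 76 but column 3 sums to 81.

Row 1: 22 + 42 + 12 = 76.
Row 2: 17 + 27 + 37 = 81.
Row 3: 47 + 7 + 32 = 86.
Column 1: 22 + 17 + 47 = 86.
Column 2: 42 + 27 + 7 = 76.
Column 3: 12 + 37 + 32 = 81.
Main diagonal: 22 + 27 + 32 = 81.
Anti-diagonal: 12 + 27 + 47 = 86.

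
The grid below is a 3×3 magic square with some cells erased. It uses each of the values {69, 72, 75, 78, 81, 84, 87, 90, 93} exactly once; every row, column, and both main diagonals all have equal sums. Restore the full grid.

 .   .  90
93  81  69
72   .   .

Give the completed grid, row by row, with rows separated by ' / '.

78 75 90 / 93 81 69 / 72 87 84

The 9 entries sum to 729, so each line sums to 729/3 = 243.
From column 1, 243 − (93 + 72) gives (1,1) = 78.
Column 3 needs 243; the known cells sum to 159, so (3,3) = 84.
Using row 1: 78 + 90 + ? → (1,2) = 243 − 168 = 75.
Using row 3: 72 + 84 + ? → (3,2) = 243 − 156 = 87.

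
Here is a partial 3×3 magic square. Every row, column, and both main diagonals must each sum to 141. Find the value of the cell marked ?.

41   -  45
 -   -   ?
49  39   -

43

Using row 1: 41 + 45 + ? → (1,2) = 141 − 86 = 55.
Row 3: 49 + 39 + ? = 141, so (3,3) = 53.
Column 1: 41 + 49 + ? = 141, so (2,1) = 51.
The remaining cell in column 2 is (2,2) = 141 − 94 = 47.
From column 3, 141 − (45 + 53) gives (2,3) = 43.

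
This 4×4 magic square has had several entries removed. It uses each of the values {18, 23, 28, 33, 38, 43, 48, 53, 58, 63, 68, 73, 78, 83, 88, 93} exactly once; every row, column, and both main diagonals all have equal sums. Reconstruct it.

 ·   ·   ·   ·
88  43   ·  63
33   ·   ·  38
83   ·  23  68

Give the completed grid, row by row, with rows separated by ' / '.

18 73 78 53 / 88 43 28 63 / 33 58 93 38 / 83 48 23 68

The 16 entries sum to 888, so each line sums to 888/4 = 222.
Row 2 must total 222; the given cells sum to 194, so (2,3) = 28.
From row 4, 222 − (83 + 23 + 68) gives (4,2) = 48.
Column 1: 88 + 33 + 83 + ? = 222, so (1,1) = 18.
Column 4 needs 222; the known cells sum to 169, so (1,4) = 53.
The remaining cell in main diagonal is (3,3) = 222 − 129 = 93.
Using anti-diagonal: 53 + 28 + 83 + ? → (3,2) = 222 − 164 = 58.
Using column 2: 43 + 58 + 48 + ? → (1,2) = 222 − 149 = 73.
From column 3, 222 − (28 + 93 + 23) gives (1,3) = 78.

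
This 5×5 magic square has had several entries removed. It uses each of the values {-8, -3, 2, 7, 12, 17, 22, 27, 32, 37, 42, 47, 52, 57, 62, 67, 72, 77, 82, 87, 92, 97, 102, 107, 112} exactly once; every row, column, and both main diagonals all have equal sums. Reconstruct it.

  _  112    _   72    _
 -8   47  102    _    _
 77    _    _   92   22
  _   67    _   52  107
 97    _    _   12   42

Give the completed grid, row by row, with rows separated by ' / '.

The 25 entries sum to 1300, so each line sums to 1300/5 = 260.
Column 4: 72 + 92 + 52 + 12 + ? = 260, so (2,4) = 32.
Row 2 must total 260; the given cells sum to 173, so (2,5) = 87.
Using column 5: 87 + 22 + 107 + 42 + ? → (1,5) = 260 − 258 = 2.
The remaining cell in anti-diagonal is (3,3) = 260 − 198 = 62.
Using row 3: 77 + 62 + 92 + 22 + ? → (3,2) = 260 − 253 = 7.
Using column 2: 112 + 47 + 7 + 67 + ? → (5,2) = 260 − 233 = 27.
Main diagonal must total 260; the given cells sum to 203, so (1,1) = 57.
The remaining cell in row 1 is (1,3) = 260 − 243 = 17.
Using row 5: 97 + 27 + 12 + 42 + ? → (5,3) = 260 − 178 = 82.
The remaining cell in column 1 is (4,1) = 260 − 223 = 37.
Using column 3: 17 + 102 + 62 + 82 + ? → (4,3) = 260 − 263 = -3.

57 112 17 72 2 / -8 47 102 32 87 / 77 7 62 92 22 / 37 67 -3 52 107 / 97 27 82 12 42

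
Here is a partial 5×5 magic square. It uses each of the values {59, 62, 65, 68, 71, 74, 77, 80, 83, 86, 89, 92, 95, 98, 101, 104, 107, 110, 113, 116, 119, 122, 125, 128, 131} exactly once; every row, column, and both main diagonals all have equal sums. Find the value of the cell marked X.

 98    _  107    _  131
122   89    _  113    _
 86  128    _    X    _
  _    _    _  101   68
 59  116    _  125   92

The 25 entries sum to 2375, so each line sums to 2375/5 = 475.
Row 5 needs 475; the known cells sum to 392, so (5,3) = 83.
Column 1 must total 475; the given cells sum to 365, so (4,1) = 110.
Main diagonal must total 475; the given cells sum to 380, so (3,3) = 95.
Anti-diagonal needs 475; the known cells sum to 398, so (4,2) = 77.
From row 4, 475 − (110 + 77 + 101 + 68) gives (4,3) = 119.
Column 2 needs 475; the known cells sum to 410, so (1,2) = 65.
Column 3: 107 + 95 + 119 + 83 + ? = 475, so (2,3) = 71.
From row 1, 475 − (98 + 65 + 107 + 131) gives (1,4) = 74.
Using row 2: 122 + 89 + 71 + 113 + ? → (2,5) = 475 − 395 = 80.
From column 4, 475 − (74 + 113 + 101 + 125) gives (3,4) = 62.

62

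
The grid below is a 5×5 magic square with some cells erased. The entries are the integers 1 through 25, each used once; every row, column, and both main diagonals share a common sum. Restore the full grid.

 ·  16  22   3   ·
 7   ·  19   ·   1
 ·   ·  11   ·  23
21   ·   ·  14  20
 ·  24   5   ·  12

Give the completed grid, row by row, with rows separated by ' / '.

15 16 22 3 9 / 7 13 19 25 1 / 4 10 11 17 23 / 21 2 8 14 20 / 18 24 5 6 12

The entries are 1 through 25, which sum to 325, so each line sums to 325/5 = 65.
From column 3, 65 − (22 + 19 + 11 + 5) gives (4,3) = 8.
From column 5, 65 − (1 + 23 + 20 + 12) gives (1,5) = 9.
From row 1, 65 − (16 + 22 + 3 + 9) gives (1,1) = 15.
Row 4 must total 65; the given cells sum to 63, so (4,2) = 2.
Main diagonal: 15 + 11 + 14 + 12 + ? = 65, so (2,2) = 13.
Row 2: 7 + 13 + 19 + 1 + ? = 65, so (2,4) = 25.
Column 2: 16 + 13 + 2 + 24 + ? = 65, so (3,2) = 10.
The remaining cell in anti-diagonal is (5,1) = 65 − 47 = 18.
The remaining cell in row 5 is (5,4) = 65 − 59 = 6.
Column 1: 15 + 7 + 21 + 18 + ? = 65, so (3,1) = 4.
Column 4 must total 65; the given cells sum to 48, so (3,4) = 17.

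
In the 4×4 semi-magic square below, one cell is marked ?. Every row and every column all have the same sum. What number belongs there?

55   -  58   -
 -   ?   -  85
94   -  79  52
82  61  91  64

Row 4 is complete and sums to 298; that is the magic constant.
Row 3 needs 298; the known cells sum to 225, so (3,2) = 73.
Column 1: 55 + 94 + 82 + ? = 298, so (2,1) = 67.
Column 3: 58 + 79 + 91 + ? = 298, so (2,3) = 70.
The remaining cell in column 4 is (1,4) = 298 − 201 = 97.
Row 1: 55 + 58 + 97 + ? = 298, so (1,2) = 88.
The remaining cell in row 2 is (2,2) = 298 − 222 = 76.

76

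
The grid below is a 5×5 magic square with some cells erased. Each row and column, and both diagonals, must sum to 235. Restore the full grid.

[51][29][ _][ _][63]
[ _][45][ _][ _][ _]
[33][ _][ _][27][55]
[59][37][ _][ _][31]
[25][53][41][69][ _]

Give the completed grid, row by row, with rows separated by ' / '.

Using row 5: 25 + 53 + 41 + 69 + ? → (5,5) = 235 − 188 = 47.
Column 1 must total 235; the given cells sum to 168, so (2,1) = 67.
Column 2: 29 + 45 + 37 + 53 + ? = 235, so (3,2) = 71.
From column 5, 235 − (63 + 55 + 31 + 47) gives (2,5) = 39.
From row 3, 235 − (33 + 71 + 27 + 55) gives (3,3) = 49.
Main diagonal: 51 + 45 + 49 + 47 + ? = 235, so (4,4) = 43.
Anti-diagonal must total 235; the given cells sum to 174, so (2,4) = 61.
Row 2: 67 + 45 + 61 + 39 + ? = 235, so (2,3) = 23.
Using row 4: 59 + 37 + 43 + 31 + ? → (4,3) = 235 − 170 = 65.
The remaining cell in column 3 is (1,3) = 235 − 178 = 57.
Column 4 must total 235; the given cells sum to 200, so (1,4) = 35.

51 29 57 35 63 / 67 45 23 61 39 / 33 71 49 27 55 / 59 37 65 43 31 / 25 53 41 69 47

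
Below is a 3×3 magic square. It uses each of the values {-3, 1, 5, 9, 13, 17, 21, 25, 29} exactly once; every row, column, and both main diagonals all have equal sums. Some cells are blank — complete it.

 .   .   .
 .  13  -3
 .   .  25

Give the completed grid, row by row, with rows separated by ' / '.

1 21 17 / 29 13 -3 / 9 5 25

The 9 entries sum to 117, so each line sums to 117/3 = 39.
Row 2: 13 + (-3) + ? = 39, so (2,1) = 29.
From column 3, 39 − (-3 + 25) gives (1,3) = 17.
Main diagonal must total 39; the given cells sum to 38, so (1,1) = 1.
Anti-diagonal needs 39; the known cells sum to 30, so (3,1) = 9.
Row 1: 1 + 17 + ? = 39, so (1,2) = 21.
Using row 3: 9 + 25 + ? → (3,2) = 39 − 34 = 5.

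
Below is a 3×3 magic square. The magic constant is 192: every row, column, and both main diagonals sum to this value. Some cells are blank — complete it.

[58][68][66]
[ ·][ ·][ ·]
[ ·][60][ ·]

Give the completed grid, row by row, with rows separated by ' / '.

The remaining cell in column 2 is (2,2) = 192 − 128 = 64.
The remaining cell in main diagonal is (3,3) = 192 − 122 = 70.
The remaining cell in anti-diagonal is (3,1) = 192 − 130 = 62.
Using column 1: 58 + 62 + ? → (2,1) = 192 − 120 = 72.
From column 3, 192 − (66 + 70) gives (2,3) = 56.

58 68 66 / 72 64 56 / 62 60 70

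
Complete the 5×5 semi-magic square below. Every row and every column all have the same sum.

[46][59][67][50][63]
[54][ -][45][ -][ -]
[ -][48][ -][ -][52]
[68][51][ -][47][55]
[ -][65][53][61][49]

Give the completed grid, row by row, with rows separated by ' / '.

46 59 67 50 63 / 54 62 45 58 66 / 60 48 56 69 52 / 68 51 64 47 55 / 57 65 53 61 49

Row 1 is already complete: 46 + 59 + 67 + 50 + 63 = 285, so that is the magic constant.
From row 4, 285 − (68 + 51 + 47 + 55) gives (4,3) = 64.
From row 5, 285 − (65 + 53 + 61 + 49) gives (5,1) = 57.
Column 1: 46 + 54 + 68 + 57 + ? = 285, so (3,1) = 60.
Column 2 must total 285; the given cells sum to 223, so (2,2) = 62.
Using column 3: 67 + 45 + 64 + 53 + ? → (3,3) = 285 − 229 = 56.
From column 5, 285 − (63 + 52 + 55 + 49) gives (2,5) = 66.
Using row 2: 54 + 62 + 45 + 66 + ? → (2,4) = 285 − 227 = 58.
Row 3 needs 285; the known cells sum to 216, so (3,4) = 69.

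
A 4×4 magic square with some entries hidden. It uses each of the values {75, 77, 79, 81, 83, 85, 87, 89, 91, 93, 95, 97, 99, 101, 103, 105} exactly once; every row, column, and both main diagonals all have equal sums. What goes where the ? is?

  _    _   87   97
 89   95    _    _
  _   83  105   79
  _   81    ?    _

91

The 16 entries sum to 1440, so each line sums to 1440/4 = 360.
The remaining cell in row 3 is (3,1) = 360 − 267 = 93.
Column 2: 95 + 83 + 81 + ? = 360, so (1,2) = 101.
The remaining cell in row 1 is (1,1) = 360 − 285 = 75.
Column 1 must total 360; the given cells sum to 257, so (4,1) = 103.
From main diagonal, 360 − (75 + 95 + 105) gives (4,4) = 85.
From anti-diagonal, 360 − (97 + 83 + 103) gives (2,3) = 77.
Row 2: 89 + 95 + 77 + ? = 360, so (2,4) = 99.
Using row 4: 103 + 81 + 85 + ? → (4,3) = 360 − 269 = 91.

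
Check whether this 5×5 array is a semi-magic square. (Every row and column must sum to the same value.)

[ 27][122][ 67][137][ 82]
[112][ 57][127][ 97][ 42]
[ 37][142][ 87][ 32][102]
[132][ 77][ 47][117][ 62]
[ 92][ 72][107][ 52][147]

No — column 1 sums to 400 but row 1 sums to 435.

Row 1: 27 + 122 + 67 + 137 + 82 = 435.
Row 2: 112 + 57 + 127 + 97 + 42 = 435.
Row 3: 37 + 142 + 87 + 32 + 102 = 400.
Row 4: 132 + 77 + 47 + 117 + 62 = 435.
Row 5: 92 + 72 + 107 + 52 + 147 = 470.
Column 1: 27 + 112 + 37 + 132 + 92 = 400.
Column 2: 122 + 57 + 142 + 77 + 72 = 470.
Column 3: 67 + 127 + 87 + 47 + 107 = 435.
Column 4: 137 + 97 + 32 + 117 + 52 = 435.
Column 5: 82 + 42 + 102 + 62 + 147 = 435.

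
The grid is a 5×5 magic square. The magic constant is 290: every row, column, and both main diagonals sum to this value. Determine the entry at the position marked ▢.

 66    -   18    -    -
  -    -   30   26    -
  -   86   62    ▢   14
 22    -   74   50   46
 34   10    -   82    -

Using row 4: 22 + 74 + 50 + 46 + ? → (4,2) = 290 − 192 = 98.
From column 3, 290 − (18 + 30 + 62 + 74) gives (5,3) = 106.
From anti-diagonal, 290 − (26 + 62 + 98 + 34) gives (1,5) = 70.
Row 5: 34 + 10 + 106 + 82 + ? = 290, so (5,5) = 58.
Using column 5: 70 + 14 + 46 + 58 + ? → (2,5) = 290 − 188 = 102.
The remaining cell in main diagonal is (2,2) = 290 − 236 = 54.
Row 2: 54 + 30 + 26 + 102 + ? = 290, so (2,1) = 78.
Column 1 must total 290; the given cells sum to 200, so (3,1) = 90.
The remaining cell in column 2 is (1,2) = 290 − 248 = 42.
The remaining cell in row 1 is (1,4) = 290 − 196 = 94.
Row 3: 90 + 86 + 62 + 14 + ? = 290, so (3,4) = 38.

38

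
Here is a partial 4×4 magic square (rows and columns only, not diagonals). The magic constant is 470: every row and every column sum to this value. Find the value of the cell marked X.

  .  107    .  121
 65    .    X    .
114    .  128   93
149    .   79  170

163

From row 3, 470 − (114 + 128 + 93) gives (3,2) = 135.
From row 4, 470 − (149 + 79 + 170) gives (4,2) = 72.
Column 1 must total 470; the given cells sum to 328, so (1,1) = 142.
Column 2: 107 + 135 + 72 + ? = 470, so (2,2) = 156.
Using column 4: 121 + 93 + 170 + ? → (2,4) = 470 − 384 = 86.
Using row 1: 142 + 107 + 121 + ? → (1,3) = 470 − 370 = 100.
From row 2, 470 − (65 + 156 + 86) gives (2,3) = 163.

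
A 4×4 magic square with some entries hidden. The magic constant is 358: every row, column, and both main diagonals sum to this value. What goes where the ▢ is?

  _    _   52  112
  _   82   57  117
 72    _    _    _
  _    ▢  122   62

77

Using row 2: 82 + 57 + 117 + ? → (2,1) = 358 − 256 = 102.
Using column 3: 52 + 57 + 122 + ? → (3,3) = 358 − 231 = 127.
Column 4: 112 + 117 + 62 + ? = 358, so (3,4) = 67.
Main diagonal must total 358; the given cells sum to 271, so (1,1) = 87.
Row 1 must total 358; the given cells sum to 251, so (1,2) = 107.
Using row 3: 72 + 127 + 67 + ? → (3,2) = 358 − 266 = 92.
Column 1 must total 358; the given cells sum to 261, so (4,1) = 97.
Column 2 must total 358; the given cells sum to 281, so (4,2) = 77.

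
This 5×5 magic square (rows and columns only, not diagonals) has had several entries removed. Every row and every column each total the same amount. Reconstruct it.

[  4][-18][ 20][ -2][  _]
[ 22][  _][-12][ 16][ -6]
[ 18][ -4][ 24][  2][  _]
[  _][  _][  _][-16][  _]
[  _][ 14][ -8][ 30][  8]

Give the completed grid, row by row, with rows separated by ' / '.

4 -18 20 -2 26 / 22 10 -12 16 -6 / 18 -4 24 2 -10 / 0 28 6 -16 12 / -14 14 -8 30 8

Column 4 is already complete: -2 + 16 + 2 + -16 + 30 = 30, so that is the magic constant.
Using row 1: 4 + (-18) + 20 + (-2) + ? → (1,5) = 30 − 4 = 26.
Row 2: 22 + (-12) + 16 + (-6) + ? = 30, so (2,2) = 10.
Row 3 needs 30; the known cells sum to 40, so (3,5) = -10.
Row 5 needs 30; the known cells sum to 44, so (5,1) = -14.
Column 1 must total 30; the given cells sum to 30, so (4,1) = 0.
Column 2: -18 + 10 + (-4) + 14 + ? = 30, so (4,2) = 28.
Column 3 must total 30; the given cells sum to 24, so (4,3) = 6.
Column 5: 26 + (-6) + (-10) + 8 + ? = 30, so (4,5) = 12.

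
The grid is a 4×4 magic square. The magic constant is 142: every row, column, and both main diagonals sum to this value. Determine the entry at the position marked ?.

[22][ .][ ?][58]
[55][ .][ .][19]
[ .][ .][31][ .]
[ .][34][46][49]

37

Row 4 must total 142; the given cells sum to 129, so (4,1) = 13.
Using column 1: 22 + 55 + 13 + ? → (3,1) = 142 − 90 = 52.
Using column 4: 58 + 19 + 49 + ? → (3,4) = 142 − 126 = 16.
Main diagonal must total 142; the given cells sum to 102, so (2,2) = 40.
Using row 2: 55 + 40 + 19 + ? → (2,3) = 142 − 114 = 28.
Row 3 needs 142; the known cells sum to 99, so (3,2) = 43.
Column 2 must total 142; the given cells sum to 117, so (1,2) = 25.
Column 3: 28 + 31 + 46 + ? = 142, so (1,3) = 37.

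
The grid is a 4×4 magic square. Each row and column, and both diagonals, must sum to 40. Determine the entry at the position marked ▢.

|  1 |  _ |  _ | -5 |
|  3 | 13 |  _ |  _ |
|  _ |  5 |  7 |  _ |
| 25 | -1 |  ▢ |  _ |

-3

The remaining cell in column 1 is (3,1) = 40 − 29 = 11.
The remaining cell in column 2 is (1,2) = 40 − 17 = 23.
Using main diagonal: 1 + 13 + 7 + ? → (4,4) = 40 − 21 = 19.
Anti-diagonal: -5 + 5 + 25 + ? = 40, so (2,3) = 15.
Row 1 must total 40; the given cells sum to 19, so (1,3) = 21.
Using row 2: 3 + 13 + 15 + ? → (2,4) = 40 − 31 = 9.
Row 3 must total 40; the given cells sum to 23, so (3,4) = 17.
The remaining cell in row 4 is (4,3) = 40 − 43 = -3.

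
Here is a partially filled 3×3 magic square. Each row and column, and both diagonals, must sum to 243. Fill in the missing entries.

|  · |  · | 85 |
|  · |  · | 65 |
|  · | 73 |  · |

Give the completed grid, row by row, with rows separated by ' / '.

69 89 85 / 97 81 65 / 77 73 93

Column 3: 85 + 65 + ? = 243, so (3,3) = 93.
From row 3, 243 − (73 + 93) gives (3,1) = 77.
Anti-diagonal: 85 + 77 + ? = 243, so (2,2) = 81.
The remaining cell in row 2 is (2,1) = 243 − 146 = 97.
Column 1 must total 243; the given cells sum to 174, so (1,1) = 69.
Column 2 must total 243; the given cells sum to 154, so (1,2) = 89.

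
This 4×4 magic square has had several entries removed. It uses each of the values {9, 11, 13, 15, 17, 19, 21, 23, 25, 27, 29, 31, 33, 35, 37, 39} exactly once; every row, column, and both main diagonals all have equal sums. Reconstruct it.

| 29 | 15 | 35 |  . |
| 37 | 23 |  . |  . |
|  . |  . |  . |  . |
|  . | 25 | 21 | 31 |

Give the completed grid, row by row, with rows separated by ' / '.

29 15 35 17 / 37 23 27 9 / 11 33 13 39 / 19 25 21 31

The 16 entries sum to 384, so each line sums to 384/4 = 96.
Row 1: 29 + 15 + 35 + ? = 96, so (1,4) = 17.
Using row 4: 25 + 21 + 31 + ? → (4,1) = 96 − 77 = 19.
The remaining cell in column 1 is (3,1) = 96 − 85 = 11.
From column 2, 96 − (15 + 23 + 25) gives (3,2) = 33.
Main diagonal needs 96; the known cells sum to 83, so (3,3) = 13.
The remaining cell in anti-diagonal is (2,3) = 96 − 69 = 27.
Row 2 needs 96; the known cells sum to 87, so (2,4) = 9.
From row 3, 96 − (11 + 33 + 13) gives (3,4) = 39.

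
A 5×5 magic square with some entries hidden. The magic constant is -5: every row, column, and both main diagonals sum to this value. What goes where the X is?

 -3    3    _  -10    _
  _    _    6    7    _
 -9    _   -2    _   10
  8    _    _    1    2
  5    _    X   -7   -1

-13

Column 1 needs -5; the known cells sum to 1, so (2,1) = -6.
Column 4 needs -5; the known cells sum to -9, so (3,4) = 4.
Main diagonal: -3 + (-2) + 1 + (-1) + ? = -5, so (2,2) = 0.
Row 2 needs -5; the known cells sum to 7, so (2,5) = -12.
The remaining cell in row 3 is (3,2) = -5 − 3 = -8.
From column 5, -5 − (-12 + 10 + 2 + (-1)) gives (1,5) = -4.
The remaining cell in anti-diagonal is (4,2) = -5 − 6 = -11.
Row 1 needs -5; the known cells sum to -14, so (1,3) = 9.
Row 4 needs -5; the known cells sum to 0, so (4,3) = -5.
Column 2 must total -5; the given cells sum to -16, so (5,2) = 11.
Column 3: 9 + 6 + (-2) + (-5) + ? = -5, so (5,3) = -13.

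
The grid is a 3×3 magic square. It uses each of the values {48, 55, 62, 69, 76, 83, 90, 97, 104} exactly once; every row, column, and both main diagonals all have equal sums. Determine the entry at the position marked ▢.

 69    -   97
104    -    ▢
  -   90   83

The 9 entries sum to 684, so each line sums to 684/3 = 228.
From row 1, 228 − (69 + 97) gives (1,2) = 62.
The remaining cell in row 3 is (3,1) = 228 − 173 = 55.
From column 2, 228 − (62 + 90) gives (2,2) = 76.
Using column 3: 97 + 83 + ? → (2,3) = 228 − 180 = 48.

48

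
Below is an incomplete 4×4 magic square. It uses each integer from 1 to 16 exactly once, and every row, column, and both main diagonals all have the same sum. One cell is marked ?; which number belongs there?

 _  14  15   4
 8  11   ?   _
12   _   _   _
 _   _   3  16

10

The entries are 1 through 16, which sum to 136, so each line sums to 136/4 = 34.
Using row 1: 14 + 15 + 4 + ? → (1,1) = 34 − 33 = 1.
Column 1 needs 34; the known cells sum to 21, so (4,1) = 13.
Main diagonal must total 34; the given cells sum to 28, so (3,3) = 6.
Row 4 needs 34; the known cells sum to 32, so (4,2) = 2.
Column 2 must total 34; the given cells sum to 27, so (3,2) = 7.
Column 3 needs 34; the known cells sum to 24, so (2,3) = 10.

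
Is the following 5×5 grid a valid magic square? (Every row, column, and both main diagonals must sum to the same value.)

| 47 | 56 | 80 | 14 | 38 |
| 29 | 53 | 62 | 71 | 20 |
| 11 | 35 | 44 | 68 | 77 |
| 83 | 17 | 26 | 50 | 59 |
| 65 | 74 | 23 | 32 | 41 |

Yes

Row 1: 47 + 56 + 80 + 14 + 38 = 235.
Row 2: 29 + 53 + 62 + 71 + 20 = 235.
Row 3: 11 + 35 + 44 + 68 + 77 = 235.
Row 4: 83 + 17 + 26 + 50 + 59 = 235.
Row 5: 65 + 74 + 23 + 32 + 41 = 235.
Column 1: 47 + 29 + 11 + 83 + 65 = 235.
Column 2: 56 + 53 + 35 + 17 + 74 = 235.
Column 3: 80 + 62 + 44 + 26 + 23 = 235.
Column 4: 14 + 71 + 68 + 50 + 32 = 235.
Column 5: 38 + 20 + 77 + 59 + 41 = 235.
Main diagonal: 47 + 53 + 44 + 50 + 41 = 235.
Anti-diagonal: 38 + 71 + 44 + 17 + 65 = 235.
All lines sum to 235.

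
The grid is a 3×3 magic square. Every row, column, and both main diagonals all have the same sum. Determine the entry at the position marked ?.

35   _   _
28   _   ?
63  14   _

Column 1 is complete and sums to 126; that is the magic constant.
Row 3 needs 126; the known cells sum to 77, so (3,3) = 49.
The remaining cell in main diagonal is (2,2) = 126 − 84 = 42.
The remaining cell in anti-diagonal is (1,3) = 126 − 105 = 21.
Using row 1: 35 + 21 + ? → (1,2) = 126 − 56 = 70.
Row 2: 28 + 42 + ? = 126, so (2,3) = 56.

56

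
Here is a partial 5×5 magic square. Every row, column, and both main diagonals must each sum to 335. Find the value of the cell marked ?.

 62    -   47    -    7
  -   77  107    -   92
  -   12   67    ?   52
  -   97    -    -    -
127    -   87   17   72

122

Row 5 must total 335; the given cells sum to 303, so (5,2) = 32.
Using column 2: 77 + 12 + 97 + 32 + ? → (1,2) = 335 − 218 = 117.
Using column 3: 47 + 107 + 67 + 87 + ? → (4,3) = 335 − 308 = 27.
The remaining cell in column 5 is (4,5) = 335 − 223 = 112.
Main diagonal must total 335; the given cells sum to 278, so (4,4) = 57.
Using anti-diagonal: 7 + 67 + 97 + 127 + ? → (2,4) = 335 − 298 = 37.
Row 1 must total 335; the given cells sum to 233, so (1,4) = 102.
From row 2, 335 − (77 + 107 + 37 + 92) gives (2,1) = 22.
Row 4 needs 335; the known cells sum to 293, so (4,1) = 42.
Column 1 needs 335; the known cells sum to 253, so (3,1) = 82.
Using column 4: 102 + 37 + 57 + 17 + ? → (3,4) = 335 − 213 = 122.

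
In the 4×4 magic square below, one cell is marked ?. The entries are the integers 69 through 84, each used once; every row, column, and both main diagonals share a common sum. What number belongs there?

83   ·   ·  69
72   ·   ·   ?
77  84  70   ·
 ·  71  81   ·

82

The entries are 69 through 84, which sum to 1224, so each line sums to 1224/4 = 306.
Row 3: 77 + 84 + 70 + ? = 306, so (3,4) = 75.
From column 1, 306 − (83 + 72 + 77) gives (4,1) = 74.
From anti-diagonal, 306 − (69 + 84 + 74) gives (2,3) = 79.
Row 4: 74 + 71 + 81 + ? = 306, so (4,4) = 80.
From column 3, 306 − (79 + 70 + 81) gives (1,3) = 76.
From column 4, 306 − (69 + 75 + 80) gives (2,4) = 82.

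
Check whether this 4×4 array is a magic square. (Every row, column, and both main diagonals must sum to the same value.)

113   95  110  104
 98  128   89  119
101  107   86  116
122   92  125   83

Row 1: 113 + 95 + 110 + 104 = 422.
Row 2: 98 + 128 + 89 + 119 = 434.
Row 3: 101 + 107 + 86 + 116 = 410.
Row 4: 122 + 92 + 125 + 83 = 422.
Column 1: 113 + 98 + 101 + 122 = 434.
Column 2: 95 + 128 + 107 + 92 = 422.
Column 3: 110 + 89 + 86 + 125 = 410.
Column 4: 104 + 119 + 116 + 83 = 422.
Main diagonal: 113 + 128 + 86 + 83 = 410.
Anti-diagonal: 104 + 89 + 107 + 122 = 422.

No — main diagonal sums to 410 but row 1 sums to 422.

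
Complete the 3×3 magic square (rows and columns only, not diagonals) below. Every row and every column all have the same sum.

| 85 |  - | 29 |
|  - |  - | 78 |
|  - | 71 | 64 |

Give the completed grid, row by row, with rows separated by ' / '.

85 57 29 / 50 43 78 / 36 71 64

Column 3 is already complete: 29 + 78 + 64 = 171, so that is the magic constant.
Row 1: 85 + 29 + ? = 171, so (1,2) = 57.
Row 3 needs 171; the known cells sum to 135, so (3,1) = 36.
Using column 1: 85 + 36 + ? → (2,1) = 171 − 121 = 50.
Column 2 must total 171; the given cells sum to 128, so (2,2) = 43.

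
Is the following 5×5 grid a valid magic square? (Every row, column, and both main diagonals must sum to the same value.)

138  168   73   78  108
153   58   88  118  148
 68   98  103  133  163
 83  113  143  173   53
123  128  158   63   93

Row 1: 138 + 168 + 73 + 78 + 108 = 565.
Row 2: 153 + 58 + 88 + 118 + 148 = 565.
Row 3: 68 + 98 + 103 + 133 + 163 = 565.
Row 4: 83 + 113 + 143 + 173 + 53 = 565.
Row 5: 123 + 128 + 158 + 63 + 93 = 565.
Column 1: 138 + 153 + 68 + 83 + 123 = 565.
Column 2: 168 + 58 + 98 + 113 + 128 = 565.
Column 3: 73 + 88 + 103 + 143 + 158 = 565.
Column 4: 78 + 118 + 133 + 173 + 63 = 565.
Column 5: 108 + 148 + 163 + 53 + 93 = 565.
Main diagonal: 138 + 58 + 103 + 173 + 93 = 565.
Anti-diagonal: 108 + 118 + 103 + 113 + 123 = 565.
All lines sum to 565.

Yes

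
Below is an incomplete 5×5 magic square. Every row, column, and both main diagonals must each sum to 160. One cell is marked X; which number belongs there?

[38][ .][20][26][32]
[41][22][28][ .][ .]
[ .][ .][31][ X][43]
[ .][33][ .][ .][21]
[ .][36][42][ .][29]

Row 1 must total 160; the given cells sum to 116, so (1,2) = 44.
Column 2 must total 160; the given cells sum to 135, so (3,2) = 25.
Column 3: 20 + 28 + 31 + 42 + ? = 160, so (4,3) = 39.
Column 5: 32 + 43 + 21 + 29 + ? = 160, so (2,5) = 35.
Using main diagonal: 38 + 22 + 31 + 29 + ? → (4,4) = 160 − 120 = 40.
Row 2: 41 + 22 + 28 + 35 + ? = 160, so (2,4) = 34.
Using row 4: 33 + 39 + 40 + 21 + ? → (4,1) = 160 − 133 = 27.
Anti-diagonal: 32 + 34 + 31 + 33 + ? = 160, so (5,1) = 30.
The remaining cell in row 5 is (5,4) = 160 − 137 = 23.
Column 1 needs 160; the known cells sum to 136, so (3,1) = 24.
Column 4: 26 + 34 + 40 + 23 + ? = 160, so (3,4) = 37.

37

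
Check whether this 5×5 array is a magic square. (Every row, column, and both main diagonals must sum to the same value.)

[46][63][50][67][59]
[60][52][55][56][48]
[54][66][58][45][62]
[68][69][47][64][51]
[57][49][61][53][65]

No — column 4 sums to 285 but column 2 sums to 299.

Row 1: 46 + 63 + 50 + 67 + 59 = 285.
Row 2: 60 + 52 + 55 + 56 + 48 = 271.
Row 3: 54 + 66 + 58 + 45 + 62 = 285.
Row 4: 68 + 69 + 47 + 64 + 51 = 299.
Row 5: 57 + 49 + 61 + 53 + 65 = 285.
Column 1: 46 + 60 + 54 + 68 + 57 = 285.
Column 2: 63 + 52 + 66 + 69 + 49 = 299.
Column 3: 50 + 55 + 58 + 47 + 61 = 271.
Column 4: 67 + 56 + 45 + 64 + 53 = 285.
Column 5: 59 + 48 + 62 + 51 + 65 = 285.
Main diagonal: 46 + 52 + 58 + 64 + 65 = 285.
Anti-diagonal: 59 + 56 + 58 + 69 + 57 = 299.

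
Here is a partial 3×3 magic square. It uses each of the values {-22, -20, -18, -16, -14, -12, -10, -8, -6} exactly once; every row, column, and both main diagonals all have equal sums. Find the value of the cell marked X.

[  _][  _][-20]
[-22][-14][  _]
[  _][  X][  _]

-18

The 9 entries sum to -126, so each line sums to -126/3 = -42.
The remaining cell in row 2 is (2,3) = -42 − (-36) = -6.
Column 3 needs -42; the known cells sum to -26, so (3,3) = -16.
Main diagonal needs -42; the known cells sum to -30, so (1,1) = -12.
The remaining cell in anti-diagonal is (3,1) = -42 − (-34) = -8.
Row 1 needs -42; the known cells sum to -32, so (1,2) = -10.
Using row 3: -8 + (-16) + ? → (3,2) = -42 − (-24) = -18.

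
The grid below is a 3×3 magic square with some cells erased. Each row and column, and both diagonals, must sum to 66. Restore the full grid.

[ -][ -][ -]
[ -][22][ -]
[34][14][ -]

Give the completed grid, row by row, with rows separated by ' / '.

26 30 10 / 6 22 38 / 34 14 18

Row 3: 34 + 14 + ? = 66, so (3,3) = 18.
Column 2 needs 66; the known cells sum to 36, so (1,2) = 30.
From main diagonal, 66 − (22 + 18) gives (1,1) = 26.
From anti-diagonal, 66 − (22 + 34) gives (1,3) = 10.
Using column 1: 26 + 34 + ? → (2,1) = 66 − 60 = 6.
The remaining cell in column 3 is (2,3) = 66 − 28 = 38.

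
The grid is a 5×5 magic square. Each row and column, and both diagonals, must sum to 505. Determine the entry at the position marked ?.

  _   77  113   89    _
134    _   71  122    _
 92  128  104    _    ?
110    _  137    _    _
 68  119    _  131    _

From column 1, 505 − (134 + 92 + 110 + 68) gives (1,1) = 101.
Column 3 must total 505; the given cells sum to 425, so (5,3) = 80.
Row 1: 101 + 77 + 113 + 89 + ? = 505, so (1,5) = 125.
From row 5, 505 − (68 + 119 + 80 + 131) gives (5,5) = 107.
Anti-diagonal: 125 + 122 + 104 + 68 + ? = 505, so (4,2) = 86.
Using column 2: 77 + 128 + 86 + 119 + ? → (2,2) = 505 − 410 = 95.
Main diagonal: 101 + 95 + 104 + 107 + ? = 505, so (4,4) = 98.
Row 2: 134 + 95 + 71 + 122 + ? = 505, so (2,5) = 83.
The remaining cell in row 4 is (4,5) = 505 − 431 = 74.
The remaining cell in column 4 is (3,4) = 505 − 440 = 65.
Column 5: 125 + 83 + 74 + 107 + ? = 505, so (3,5) = 116.

116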